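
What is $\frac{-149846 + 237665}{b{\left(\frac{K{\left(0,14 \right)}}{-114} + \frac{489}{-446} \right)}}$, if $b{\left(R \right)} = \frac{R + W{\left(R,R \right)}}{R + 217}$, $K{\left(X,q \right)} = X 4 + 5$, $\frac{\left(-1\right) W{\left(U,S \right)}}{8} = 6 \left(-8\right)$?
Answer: $\frac{240957157467}{4866530} \approx 49513.0$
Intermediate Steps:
$W{\left(U,S \right)} = 384$ ($W{\left(U,S \right)} = - 8 \cdot 6 \left(-8\right) = \left(-8\right) \left(-48\right) = 384$)
$K{\left(X,q \right)} = 5 + 4 X$ ($K{\left(X,q \right)} = 4 X + 5 = 5 + 4 X$)
$b{\left(R \right)} = \frac{384 + R}{217 + R}$ ($b{\left(R \right)} = \frac{R + 384}{R + 217} = \frac{384 + R}{217 + R}$)
$\frac{-149846 + 237665}{b{\left(\frac{K{\left(0,14 \right)}}{-114} + \frac{489}{-446} \right)}} = \frac{-149846 + 237665}{\frac{1}{217 + \left(\frac{5 + 4 \cdot 0}{-114} + \frac{489}{-446}\right)} \left(384 + \left(\frac{5 + 4 \cdot 0}{-114} + \frac{489}{-446}\right)\right)} = \frac{87819}{\frac{1}{217 + \left(\left(5 + 0\right) \left(- \frac{1}{114}\right) + 489 \left(- \frac{1}{446}\right)\right)} \left(384 + \left(\left(5 + 0\right) \left(- \frac{1}{114}\right) + 489 \left(- \frac{1}{446}\right)\right)\right)} = \frac{87819}{\frac{1}{217 + \left(5 \left(- \frac{1}{114}\right) - \frac{489}{446}\right)} \left(384 + \left(5 \left(- \frac{1}{114}\right) - \frac{489}{446}\right)\right)} = \frac{87819}{\frac{1}{217 - \frac{14494}{12711}} \left(384 - \frac{14494}{12711}\right)} = \frac{87819}{\frac{1}{\frac{2743793}{12711}} \cdot \frac{4866530}{12711}} = \frac{87819}{\frac{12711}{2743793} \cdot \frac{4866530}{12711}} = \frac{87819}{\frac{4866530}{2743793}} = 87819 \cdot \frac{2743793}{4866530} = \frac{240957157467}{4866530}$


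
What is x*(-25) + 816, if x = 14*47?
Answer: -15634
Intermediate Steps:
x = 658
x*(-25) + 816 = 658*(-25) + 816 = -16450 + 816 = -15634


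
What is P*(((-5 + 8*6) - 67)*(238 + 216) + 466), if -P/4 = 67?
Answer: 2795240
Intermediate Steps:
P = -268 (P = -4*67 = -268)
P*(((-5 + 8*6) - 67)*(238 + 216) + 466) = -268*(((-5 + 8*6) - 67)*(238 + 216) + 466) = -268*(((-5 + 48) - 67)*454 + 466) = -268*((43 - 67)*454 + 466) = -268*(-24*454 + 466) = -268*(-10896 + 466) = -268*(-10430) = 2795240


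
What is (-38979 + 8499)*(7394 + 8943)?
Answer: -497951760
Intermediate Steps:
(-38979 + 8499)*(7394 + 8943) = -30480*16337 = -497951760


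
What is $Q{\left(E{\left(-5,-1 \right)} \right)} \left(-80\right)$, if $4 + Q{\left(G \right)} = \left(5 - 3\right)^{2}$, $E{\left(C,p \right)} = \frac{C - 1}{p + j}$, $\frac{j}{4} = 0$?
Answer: $0$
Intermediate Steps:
$j = 0$ ($j = 4 \cdot 0 = 0$)
$E{\left(C,p \right)} = \frac{-1 + C}{p}$ ($E{\left(C,p \right)} = \frac{C - 1}{p + 0} = \frac{-1 + C}{p}$)
$Q{\left(G \right)} = 0$ ($Q{\left(G \right)} = -4 + \left(5 - 3\right)^{2} = -4 + 2^{2} = -4 + 4 = 0$)
$Q{\left(E{\left(-5,-1 \right)} \right)} \left(-80\right) = 0 \left(-80\right) = 0$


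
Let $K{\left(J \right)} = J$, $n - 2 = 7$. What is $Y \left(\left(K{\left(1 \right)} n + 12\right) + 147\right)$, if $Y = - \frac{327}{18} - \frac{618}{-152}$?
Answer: $- \frac{45010}{19} \approx -2368.9$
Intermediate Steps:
$n = 9$ ($n = 2 + 7 = 9$)
$Y = - \frac{3215}{228}$ ($Y = \left(-327\right) \frac{1}{18} - - \frac{309}{76} = - \frac{109}{6} + \frac{309}{76} = - \frac{3215}{228} \approx -14.101$)
$Y \left(\left(K{\left(1 \right)} n + 12\right) + 147\right) = - \frac{3215 \left(\left(1 \cdot 9 + 12\right) + 147\right)}{228} = - \frac{3215 \left(\left(9 + 12\right) + 147\right)}{228} = - \frac{3215 \left(21 + 147\right)}{228} = \left(- \frac{3215}{228}\right) 168 = - \frac{45010}{19}$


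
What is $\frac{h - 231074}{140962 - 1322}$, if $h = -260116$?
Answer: $- \frac{49119}{13964} \approx -3.5175$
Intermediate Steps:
$\frac{h - 231074}{140962 - 1322} = \frac{-260116 - 231074}{140962 - 1322} = - \frac{491190}{139640} = \left(-491190\right) \frac{1}{139640} = - \frac{49119}{13964}$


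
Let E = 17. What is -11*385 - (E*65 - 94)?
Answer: -5246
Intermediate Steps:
-11*385 - (E*65 - 94) = -11*385 - (17*65 - 94) = -4235 - (1105 - 94) = -4235 - 1*1011 = -4235 - 1011 = -5246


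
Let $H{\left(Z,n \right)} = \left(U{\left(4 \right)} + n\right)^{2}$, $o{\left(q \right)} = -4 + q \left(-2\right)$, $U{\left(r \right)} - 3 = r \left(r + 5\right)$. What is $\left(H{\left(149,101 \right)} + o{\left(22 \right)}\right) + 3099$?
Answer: $22651$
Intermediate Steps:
$U{\left(r \right)} = 3 + r \left(5 + r\right)$ ($U{\left(r \right)} = 3 + r \left(r + 5\right) = 3 + r \left(5 + r\right)$)
$o{\left(q \right)} = -4 - 2 q$
$H{\left(Z,n \right)} = \left(39 + n\right)^{2}$ ($H{\left(Z,n \right)} = \left(\left(3 + 4^{2} + 5 \cdot 4\right) + n\right)^{2} = \left(\left(3 + 16 + 20\right) + n\right)^{2} = \left(39 + n\right)^{2}$)
$\left(H{\left(149,101 \right)} + o{\left(22 \right)}\right) + 3099 = \left(\left(39 + 101\right)^{2} - 48\right) + 3099 = \left(140^{2} - 48\right) + 3099 = \left(19600 - 48\right) + 3099 = 19552 + 3099 = 22651$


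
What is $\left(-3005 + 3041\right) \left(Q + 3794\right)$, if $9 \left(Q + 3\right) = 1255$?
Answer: $141496$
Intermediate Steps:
$Q = \frac{1228}{9}$ ($Q = -3 + \frac{1}{9} \cdot 1255 = -3 + \frac{1255}{9} = \frac{1228}{9} \approx 136.44$)
$\left(-3005 + 3041\right) \left(Q + 3794\right) = \left(-3005 + 3041\right) \left(\frac{1228}{9} + 3794\right) = 36 \cdot \frac{35374}{9} = 141496$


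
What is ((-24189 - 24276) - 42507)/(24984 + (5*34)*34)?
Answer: -22743/7691 ≈ -2.9571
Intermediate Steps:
((-24189 - 24276) - 42507)/(24984 + (5*34)*34) = (-48465 - 42507)/(24984 + 170*34) = -90972/(24984 + 5780) = -90972/30764 = -90972*1/30764 = -22743/7691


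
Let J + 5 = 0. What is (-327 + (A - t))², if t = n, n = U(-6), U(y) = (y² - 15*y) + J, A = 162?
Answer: 81796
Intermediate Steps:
J = -5 (J = -5 + 0 = -5)
U(y) = -5 + y² - 15*y (U(y) = (y² - 15*y) - 5 = -5 + y² - 15*y)
n = 121 (n = -5 + (-6)² - 15*(-6) = -5 + 36 + 90 = 121)
t = 121
(-327 + (A - t))² = (-327 + (162 - 1*121))² = (-327 + (162 - 121))² = (-327 + 41)² = (-286)² = 81796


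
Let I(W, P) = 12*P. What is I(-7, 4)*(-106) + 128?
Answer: -4960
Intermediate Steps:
I(-7, 4)*(-106) + 128 = (12*4)*(-106) + 128 = 48*(-106) + 128 = -5088 + 128 = -4960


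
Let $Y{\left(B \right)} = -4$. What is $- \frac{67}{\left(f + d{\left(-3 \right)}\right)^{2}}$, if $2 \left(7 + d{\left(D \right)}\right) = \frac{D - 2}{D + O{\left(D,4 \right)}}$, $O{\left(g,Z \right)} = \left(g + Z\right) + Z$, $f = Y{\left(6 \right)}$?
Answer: $- \frac{1072}{2401} \approx -0.44648$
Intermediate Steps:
$f = -4$
$O{\left(g,Z \right)} = g + 2 Z$ ($O{\left(g,Z \right)} = \left(Z + g\right) + Z = g + 2 Z$)
$d{\left(D \right)} = -7 + \frac{-2 + D}{2 \left(8 + 2 D\right)}$ ($d{\left(D \right)} = -7 + \frac{\left(D - 2\right) \frac{1}{D + \left(D + 2 \cdot 4\right)}}{2} = -7 + \frac{\left(-2 + D\right) \frac{1}{D + \left(D + 8\right)}}{2} = -7 + \frac{\left(-2 + D\right) \frac{1}{D + \left(8 + D\right)}}{2} = -7 + \frac{\left(-2 + D\right) \frac{1}{8 + 2 D}}{2} = -7 + \frac{\frac{1}{8 + 2 D} \left(-2 + D\right)}{2} = -7 + \frac{-2 + D}{2 \left(8 + 2 D\right)}$)
$- \frac{67}{\left(f + d{\left(-3 \right)}\right)^{2}} = - \frac{67}{\left(-4 + \frac{3 \left(-38 - -27\right)}{4 \left(4 - 3\right)}\right)^{2}} = - \frac{67}{\left(-4 + \frac{3 \left(-38 + 27\right)}{4 \cdot 1}\right)^{2}} = - \frac{67}{\left(-4 + \frac{3}{4} \cdot 1 \left(-11\right)\right)^{2}} = - \frac{67}{\left(-4 - \frac{33}{4}\right)^{2}} = - \frac{67}{\left(- \frac{49}{4}\right)^{2}} = - \frac{67}{\frac{2401}{16}} = \left(-67\right) \frac{16}{2401} = - \frac{1072}{2401}$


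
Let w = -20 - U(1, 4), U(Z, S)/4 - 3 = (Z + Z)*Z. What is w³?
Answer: -64000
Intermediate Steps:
U(Z, S) = 12 + 8*Z² (U(Z, S) = 12 + 4*((Z + Z)*Z) = 12 + 4*((2*Z)*Z) = 12 + 4*(2*Z²) = 12 + 8*Z²)
w = -40 (w = -20 - (12 + 8*1²) = -20 - (12 + 8*1) = -20 - (12 + 8) = -20 - 1*20 = -20 - 20 = -40)
w³ = (-40)³ = -64000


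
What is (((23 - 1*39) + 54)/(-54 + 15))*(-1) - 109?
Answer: -4213/39 ≈ -108.03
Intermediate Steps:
(((23 - 1*39) + 54)/(-54 + 15))*(-1) - 109 = (((23 - 39) + 54)/(-39))*(-1) - 109 = ((-16 + 54)*(-1/39))*(-1) - 109 = (38*(-1/39))*(-1) - 109 = -38/39*(-1) - 109 = 38/39 - 109 = -4213/39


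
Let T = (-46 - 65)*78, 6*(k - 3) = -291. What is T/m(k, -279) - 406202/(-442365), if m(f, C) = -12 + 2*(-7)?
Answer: 147713747/442365 ≈ 333.92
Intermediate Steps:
k = -91/2 (k = 3 + (1/6)*(-291) = 3 - 97/2 = -91/2 ≈ -45.500)
m(f, C) = -26 (m(f, C) = -12 - 14 = -26)
T = -8658 (T = -111*78 = -8658)
T/m(k, -279) - 406202/(-442365) = -8658/(-26) - 406202/(-442365) = -8658*(-1/26) - 406202*(-1/442365) = 333 + 406202/442365 = 147713747/442365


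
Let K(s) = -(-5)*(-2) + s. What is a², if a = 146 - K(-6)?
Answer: 26244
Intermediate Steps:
K(s) = -10 + s (K(s) = -5*2 + s = -10 + s)
a = 162 (a = 146 - (-10 - 6) = 146 - 1*(-16) = 146 + 16 = 162)
a² = 162² = 26244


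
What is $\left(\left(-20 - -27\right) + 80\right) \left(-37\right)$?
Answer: $-3219$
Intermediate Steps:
$\left(\left(-20 - -27\right) + 80\right) \left(-37\right) = \left(\left(-20 + 27\right) + 80\right) \left(-37\right) = \left(7 + 80\right) \left(-37\right) = 87 \left(-37\right) = -3219$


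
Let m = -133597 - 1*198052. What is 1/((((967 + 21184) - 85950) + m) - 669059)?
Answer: -1/1064507 ≈ -9.3940e-7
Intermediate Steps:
m = -331649 (m = -133597 - 198052 = -331649)
1/((((967 + 21184) - 85950) + m) - 669059) = 1/((((967 + 21184) - 85950) - 331649) - 669059) = 1/(((22151 - 85950) - 331649) - 669059) = 1/((-63799 - 331649) - 669059) = 1/(-395448 - 669059) = 1/(-1064507) = -1/1064507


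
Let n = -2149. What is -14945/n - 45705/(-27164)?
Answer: 72026575/8339348 ≈ 8.6369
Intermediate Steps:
-14945/n - 45705/(-27164) = -14945/(-2149) - 45705/(-27164) = -14945*(-1/2149) - 45705*(-1/27164) = 2135/307 + 45705/27164 = 72026575/8339348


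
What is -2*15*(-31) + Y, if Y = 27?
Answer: 957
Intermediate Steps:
-2*15*(-31) + Y = -2*15*(-31) + 27 = -30*(-31) + 27 = 930 + 27 = 957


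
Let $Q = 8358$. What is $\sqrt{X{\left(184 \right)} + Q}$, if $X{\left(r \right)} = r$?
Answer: $\sqrt{8542} \approx 92.423$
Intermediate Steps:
$\sqrt{X{\left(184 \right)} + Q} = \sqrt{184 + 8358} = \sqrt{8542}$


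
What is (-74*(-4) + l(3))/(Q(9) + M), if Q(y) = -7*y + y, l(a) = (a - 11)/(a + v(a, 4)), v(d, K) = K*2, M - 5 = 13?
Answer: -812/99 ≈ -8.2020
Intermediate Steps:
M = 18 (M = 5 + 13 = 18)
v(d, K) = 2*K
l(a) = (-11 + a)/(8 + a) (l(a) = (a - 11)/(a + 2*4) = (-11 + a)/(a + 8) = (-11 + a)/(8 + a))
Q(y) = -6*y
(-74*(-4) + l(3))/(Q(9) + M) = (-74*(-4) + (-11 + 3)/(8 + 3))/(-6*9 + 18) = (296 - 8/11)/(-54 + 18) = (296 + (1/11)*(-8))/(-36) = (296 - 8/11)*(-1/36) = (3248/11)*(-1/36) = -812/99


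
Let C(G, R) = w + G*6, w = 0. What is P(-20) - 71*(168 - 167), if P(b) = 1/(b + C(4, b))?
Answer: -283/4 ≈ -70.750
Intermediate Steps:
C(G, R) = 6*G (C(G, R) = 0 + G*6 = 0 + 6*G = 6*G)
P(b) = 1/(24 + b) (P(b) = 1/(b + 6*4) = 1/(b + 24) = 1/(24 + b))
P(-20) - 71*(168 - 167) = 1/(24 - 20) - 71*(168 - 167) = 1/4 - 71*1 = ¼ - 71 = -283/4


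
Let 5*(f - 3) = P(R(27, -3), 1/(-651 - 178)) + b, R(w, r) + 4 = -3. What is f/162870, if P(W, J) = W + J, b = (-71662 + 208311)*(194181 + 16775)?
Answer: 23897522028707/675096150 ≈ 35399.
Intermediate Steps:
R(w, r) = -7 (R(w, r) = -4 - 3 = -7)
b = 28826926444 (b = 136649*210956 = 28826926444)
P(W, J) = J + W
f = 23897522028707/4145 (f = 3 + ((1/(-651 - 178) - 7) + 28826926444)/5 = 3 + ((1/(-829) - 7) + 28826926444)/5 = 3 + ((-1/829 - 7) + 28826926444)/5 = 3 + (-5804/829 + 28826926444)/5 = 3 + (⅕)*(23897522016272/829) = 3 + 23897522016272/4145 = 23897522028707/4145 ≈ 5.7654e+9)
f/162870 = (23897522028707/4145)/162870 = (23897522028707/4145)*(1/162870) = 23897522028707/675096150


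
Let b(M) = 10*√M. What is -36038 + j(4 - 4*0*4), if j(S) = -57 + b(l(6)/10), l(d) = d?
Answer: -36095 + 2*√15 ≈ -36087.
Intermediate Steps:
j(S) = -57 + 2*√15 (j(S) = -57 + 10*√(6/10) = -57 + 10*√(6*(⅒)) = -57 + 10*√(⅗) = -57 + 10*(√15/5) = -57 + 2*√15)
-36038 + j(4 - 4*0*4) = -36038 + (-57 + 2*√15) = -36095 + 2*√15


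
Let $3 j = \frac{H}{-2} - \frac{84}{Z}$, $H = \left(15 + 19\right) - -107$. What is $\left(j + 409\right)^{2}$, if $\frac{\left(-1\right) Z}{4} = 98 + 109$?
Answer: $\frac{25475671321}{171396} \approx 1.4864 \cdot 10^{5}$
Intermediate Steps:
$Z = -828$ ($Z = - 4 \left(98 + 109\right) = \left(-4\right) 207 = -828$)
$H = 141$ ($H = 34 + 107 = 141$)
$j = - \frac{9715}{414}$ ($j = \frac{\frac{141}{-2} - \frac{84}{-828}}{3} = \frac{141 \left(- \frac{1}{2}\right) - - \frac{7}{69}}{3} = \frac{- \frac{141}{2} + \frac{7}{69}}{3} = \frac{1}{3} \left(- \frac{9715}{138}\right) = - \frac{9715}{414} \approx -23.466$)
$\left(j + 409\right)^{2} = \left(- \frac{9715}{414} + 409\right)^{2} = \left(\frac{159611}{414}\right)^{2} = \frac{25475671321}{171396}$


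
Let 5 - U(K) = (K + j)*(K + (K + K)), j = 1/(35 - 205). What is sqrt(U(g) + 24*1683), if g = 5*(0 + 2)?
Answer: 2*sqrt(2897021)/17 ≈ 200.24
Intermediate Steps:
j = -1/170 (j = 1/(-170) = -1/170 ≈ -0.0058824)
g = 10 (g = 5*2 = 10)
U(K) = 5 - 3*K*(-1/170 + K) (U(K) = 5 - (K - 1/170)*(K + (K + K)) = 5 - (-1/170 + K)*(K + 2*K) = 5 - (-1/170 + K)*3*K = 5 - 3*K*(-1/170 + K))
sqrt(U(g) + 24*1683) = sqrt((5 - 3*10**2 + (3/170)*10) + 24*1683) = sqrt((5 - 3*100 + 3/17) + 40392) = sqrt((5 - 300 + 3/17) + 40392) = sqrt(-5012/17 + 40392) = sqrt(681652/17) = 2*sqrt(2897021)/17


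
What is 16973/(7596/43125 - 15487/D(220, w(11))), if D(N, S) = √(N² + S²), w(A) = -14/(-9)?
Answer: -807348427453810000/1338170182134280107 - 108635461077343750*√980149/446056727378093369 ≈ -241.72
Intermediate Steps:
w(A) = 14/9 (w(A) = -14*(-⅑) = 14/9)
16973/(7596/43125 - 15487/D(220, w(11))) = 16973/(7596/43125 - 15487/√(220² + (14/9)²)) = 16973/(7596*(1/43125) - 15487/√(48400 + 196/81)) = 16973/(2532/14375 - 15487*9*√980149/1960298) = 16973/(2532/14375 - 139383*√980149/1960298)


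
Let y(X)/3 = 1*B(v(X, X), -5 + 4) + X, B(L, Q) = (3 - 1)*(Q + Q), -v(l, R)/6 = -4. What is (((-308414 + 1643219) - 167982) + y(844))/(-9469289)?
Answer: -1169343/9469289 ≈ -0.12349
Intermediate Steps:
v(l, R) = 24 (v(l, R) = -6*(-4) = 24)
B(L, Q) = 4*Q (B(L, Q) = 2*(2*Q) = 4*Q)
y(X) = -12 + 3*X (y(X) = 3*(1*(4*(-5 + 4)) + X) = 3*(1*(4*(-1)) + X) = 3*(1*(-4) + X) = 3*(-4 + X) = -12 + 3*X)
(((-308414 + 1643219) - 167982) + y(844))/(-9469289) = (((-308414 + 1643219) - 167982) + (-12 + 3*844))/(-9469289) = ((1334805 - 167982) + (-12 + 2532))*(-1/9469289) = (1166823 + 2520)*(-1/9469289) = 1169343*(-1/9469289) = -1169343/9469289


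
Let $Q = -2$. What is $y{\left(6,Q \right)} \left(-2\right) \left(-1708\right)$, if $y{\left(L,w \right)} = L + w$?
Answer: $13664$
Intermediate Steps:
$y{\left(6,Q \right)} \left(-2\right) \left(-1708\right) = \left(6 - 2\right) \left(-2\right) \left(-1708\right) = 4 \left(-2\right) \left(-1708\right) = \left(-8\right) \left(-1708\right) = 13664$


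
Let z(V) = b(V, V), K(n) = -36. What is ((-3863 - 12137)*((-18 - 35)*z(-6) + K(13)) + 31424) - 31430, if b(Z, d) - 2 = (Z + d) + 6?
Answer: -2816006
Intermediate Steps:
b(Z, d) = 8 + Z + d (b(Z, d) = 2 + ((Z + d) + 6) = 2 + (6 + Z + d) = 8 + Z + d)
z(V) = 8 + 2*V (z(V) = 8 + V + V = 8 + 2*V)
((-3863 - 12137)*((-18 - 35)*z(-6) + K(13)) + 31424) - 31430 = ((-3863 - 12137)*((-18 - 35)*(8 + 2*(-6)) - 36) + 31424) - 31430 = (-16000*(-53*(8 - 12) - 36) + 31424) - 31430 = (-16000*(-53*(-4) - 36) + 31424) - 31430 = (-16000*(212 - 36) + 31424) - 31430 = (-16000*176 + 31424) - 31430 = (-2816000 + 31424) - 31430 = -2784576 - 31430 = -2816006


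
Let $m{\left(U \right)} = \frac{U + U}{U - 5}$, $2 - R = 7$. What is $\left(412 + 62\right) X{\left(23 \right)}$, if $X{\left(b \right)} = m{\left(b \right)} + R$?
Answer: $- \frac{3476}{3} \approx -1158.7$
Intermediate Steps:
$R = -5$ ($R = 2 - 7 = -5$)
$m{\left(U \right)} = \frac{2 U}{-5 + U}$
$X{\left(b \right)} = -5 + \frac{2 b}{-5 + b}$ ($X{\left(b \right)} = \frac{2 b}{-5 + b} - 5 = -5 + \frac{2 b}{-5 + b}$)
$\left(412 + 62\right) X{\left(23 \right)} = \left(412 + 62\right) \frac{25 - 69}{-5 + 23} = 474 \frac{25 - 69}{18} = 474 \cdot \frac{1}{18} \left(-44\right) = 474 \left(- \frac{22}{9}\right) = - \frac{3476}{3}$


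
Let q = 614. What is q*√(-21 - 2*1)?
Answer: 614*I*√23 ≈ 2944.6*I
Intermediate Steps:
q*√(-21 - 2*1) = 614*√(-21 - 2*1) = 614*√(-21 - 2) = 614*√(-23) = 614*(I*√23) = 614*I*√23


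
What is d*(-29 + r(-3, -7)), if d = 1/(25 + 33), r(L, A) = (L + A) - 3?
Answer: -21/29 ≈ -0.72414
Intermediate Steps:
r(L, A) = -3 + A + L (r(L, A) = (A + L) - 3 = -3 + A + L)
d = 1/58 ≈ 0.017241
d*(-29 + r(-3, -7)) = (-29 + (-3 - 7 - 3))/58 = (-29 - 13)/58 = (1/58)*(-42) = -21/29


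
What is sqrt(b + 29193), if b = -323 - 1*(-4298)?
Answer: 4*sqrt(2073) ≈ 182.12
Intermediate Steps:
b = 3975 (b = -323 + 4298 = 3975)
sqrt(b + 29193) = sqrt(3975 + 29193) = sqrt(33168) = 4*sqrt(2073)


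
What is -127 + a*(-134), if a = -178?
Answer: 23725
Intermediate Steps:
-127 + a*(-134) = -127 - 178*(-134) = -127 + 23852 = 23725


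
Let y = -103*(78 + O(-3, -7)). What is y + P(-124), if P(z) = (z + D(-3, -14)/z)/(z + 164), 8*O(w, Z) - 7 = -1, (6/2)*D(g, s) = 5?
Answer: -120741533/14880 ≈ -8114.4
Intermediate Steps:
D(g, s) = 5/3 (D(g, s) = (⅓)*5 = 5/3)
O(w, Z) = ¾ (O(w, Z) = 7/8 + (⅛)*(-1) = 7/8 - ⅛ = ¾)
y = -32445/4 (y = -103*(78 + ¾) = -103*315/4 = -32445/4 ≈ -8111.3)
P(z) = (z + 5/(3*z))/(164 + z) (P(z) = (z + 5/(3*z))/(z + 164) = (z + 5/(3*z))/(164 + z))
y + P(-124) = -32445/4 + (5/3 + (-124)²)/((-124)*(164 - 124)) = -32445/4 - 1/124*(5/3 + 15376)/40 = -32445/4 - 1/124*1/40*46133/3 = -32445/4 - 46133/14880 = -120741533/14880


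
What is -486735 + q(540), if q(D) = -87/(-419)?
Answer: -203941878/419 ≈ -4.8674e+5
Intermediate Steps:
q(D) = 87/419 (q(D) = -87*(-1/419) = 87/419)
-486735 + q(540) = -486735 + 87/419 = -203941878/419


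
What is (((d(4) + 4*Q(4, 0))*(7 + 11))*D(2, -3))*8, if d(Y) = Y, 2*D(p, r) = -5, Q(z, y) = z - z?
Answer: -1440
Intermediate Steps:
Q(z, y) = 0
D(p, r) = -5/2 (D(p, r) = (½)*(-5) = -5/2)
(((d(4) + 4*Q(4, 0))*(7 + 11))*D(2, -3))*8 = (((4 + 4*0)*(7 + 11))*(-5/2))*8 = (((4 + 0)*18)*(-5/2))*8 = ((4*18)*(-5/2))*8 = (72*(-5/2))*8 = -180*8 = -1440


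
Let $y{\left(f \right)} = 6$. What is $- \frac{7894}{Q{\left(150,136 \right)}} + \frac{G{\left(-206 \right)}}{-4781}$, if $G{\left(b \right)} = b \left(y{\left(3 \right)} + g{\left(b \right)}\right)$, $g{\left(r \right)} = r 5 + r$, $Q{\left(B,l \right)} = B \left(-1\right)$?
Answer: $- \frac{132893}{358575} \approx -0.37061$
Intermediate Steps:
$Q{\left(B,l \right)} = - B$
$g{\left(r \right)} = 6 r$ ($g{\left(r \right)} = 5 r + r = 6 r$)
$G{\left(b \right)} = b \left(6 + 6 b\right)$
$- \frac{7894}{Q{\left(150,136 \right)}} + \frac{G{\left(-206 \right)}}{-4781} = - \frac{7894}{\left(-1\right) 150} + \frac{6 \left(-206\right) \left(1 - 206\right)}{-4781} = - \frac{7894}{-150} + 6 \left(-206\right) \left(-205\right) \left(- \frac{1}{4781}\right) = \left(-7894\right) \left(- \frac{1}{150}\right) + 253380 \left(- \frac{1}{4781}\right) = \frac{3947}{75} - \frac{253380}{4781} = - \frac{132893}{358575}$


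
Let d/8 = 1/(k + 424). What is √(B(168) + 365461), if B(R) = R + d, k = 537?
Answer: 3*√39041053/31 ≈ 604.67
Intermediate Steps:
d = 8/961 (d = 8/(537 + 424) = 8/961 ≈ 0.0083247)
B(R) = 8/961 + R (B(R) = R + 8/961 = 8/961 + R)
√(B(168) + 365461) = √((8/961 + 168) + 365461) = √(161456/961 + 365461) = √(351369477/961) = 3*√39041053/31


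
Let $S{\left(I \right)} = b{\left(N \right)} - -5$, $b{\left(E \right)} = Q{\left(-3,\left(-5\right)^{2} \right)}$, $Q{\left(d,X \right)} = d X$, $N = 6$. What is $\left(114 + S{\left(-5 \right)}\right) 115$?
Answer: $5060$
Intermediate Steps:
$Q{\left(d,X \right)} = X d$
$b{\left(E \right)} = -75$ ($b{\left(E \right)} = \left(-5\right)^{2} \left(-3\right) = 25 \left(-3\right) = -75$)
$S{\left(I \right)} = -70$ ($S{\left(I \right)} = -75 - -5 = -75 + 5 = -70$)
$\left(114 + S{\left(-5 \right)}\right) 115 = \left(114 - 70\right) 115 = 44 \cdot 115 = 5060$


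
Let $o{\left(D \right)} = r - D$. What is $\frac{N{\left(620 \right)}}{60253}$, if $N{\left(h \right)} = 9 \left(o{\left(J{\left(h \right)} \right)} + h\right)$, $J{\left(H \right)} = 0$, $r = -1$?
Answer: $\frac{5571}{60253} \approx 0.09246$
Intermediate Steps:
$o{\left(D \right)} = -1 - D$
$N{\left(h \right)} = -9 + 9 h$ ($N{\left(h \right)} = 9 \left(\left(-1 - 0\right) + h\right) = 9 \left(\left(-1 + 0\right) + h\right) = 9 \left(-1 + h\right) = -9 + 9 h$)
$\frac{N{\left(620 \right)}}{60253} = \frac{-9 + 9 \cdot 620}{60253} = \left(-9 + 5580\right) \frac{1}{60253} = 5571 \cdot \frac{1}{60253} = \frac{5571}{60253}$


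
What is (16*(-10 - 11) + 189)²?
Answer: 21609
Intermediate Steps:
(16*(-10 - 11) + 189)² = (16*(-21) + 189)² = (-336 + 189)² = (-147)² = 21609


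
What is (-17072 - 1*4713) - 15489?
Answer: -37274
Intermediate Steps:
(-17072 - 1*4713) - 15489 = (-17072 - 4713) - 15489 = -21785 - 15489 = -37274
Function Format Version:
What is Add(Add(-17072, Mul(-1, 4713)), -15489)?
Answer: -37274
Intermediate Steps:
Add(Add(-17072, Mul(-1, 4713)), -15489) = Add(Add(-17072, -4713), -15489) = Add(-21785, -15489) = -37274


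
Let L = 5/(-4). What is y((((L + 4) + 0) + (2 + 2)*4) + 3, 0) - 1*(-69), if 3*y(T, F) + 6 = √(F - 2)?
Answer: 67 + I*√2/3 ≈ 67.0 + 0.4714*I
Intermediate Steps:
L = -5/4 (L = 5*(-¼) = -5/4 ≈ -1.2500)
y(T, F) = -2 + √(-2 + F)/3 (y(T, F) = -2 + √(F - 2)/3 = -2 + √(-2 + F)/3)
y((((L + 4) + 0) + (2 + 2)*4) + 3, 0) - 1*(-69) = (-2 + √(-2 + 0)/3) - 1*(-69) = (-2 + √(-2)/3) + 69 = (-2 + (I*√2)/3) + 69 = (-2 + I*√2/3) + 69 = 67 + I*√2/3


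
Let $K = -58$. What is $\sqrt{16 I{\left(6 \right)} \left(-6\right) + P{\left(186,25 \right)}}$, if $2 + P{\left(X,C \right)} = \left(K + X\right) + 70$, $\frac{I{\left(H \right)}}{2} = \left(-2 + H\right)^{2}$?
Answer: $2 i \sqrt{719} \approx 53.628 i$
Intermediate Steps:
$I{\left(H \right)} = 2 \left(-2 + H\right)^{2}$
$P{\left(X,C \right)} = 10 + X$ ($P{\left(X,C \right)} = -2 + \left(\left(-58 + X\right) + 70\right) = -2 + \left(12 + X\right) = 10 + X$)
$\sqrt{16 I{\left(6 \right)} \left(-6\right) + P{\left(186,25 \right)}} = \sqrt{16 \cdot 2 \left(-2 + 6\right)^{2} \left(-6\right) + \left(10 + 186\right)} = \sqrt{16 \cdot 2 \cdot 4^{2} \left(-6\right) + 196} = \sqrt{16 \cdot 2 \cdot 16 \left(-6\right) + 196} = \sqrt{16 \cdot 32 \left(-6\right) + 196} = \sqrt{512 \left(-6\right) + 196} = \sqrt{-3072 + 196} = \sqrt{-2876} = 2 i \sqrt{719}$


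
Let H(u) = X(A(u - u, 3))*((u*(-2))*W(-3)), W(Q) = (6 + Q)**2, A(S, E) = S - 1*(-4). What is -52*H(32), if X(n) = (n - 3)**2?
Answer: 29952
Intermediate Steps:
A(S, E) = 4 + S (A(S, E) = S + 4 = 4 + S)
X(n) = (-3 + n)**2
H(u) = -18*u (H(u) = (-3 + (4 + (u - u)))**2*((u*(-2))*(6 - 3)**2) = (-3 + (4 + 0))**2*(-2*u*3**2) = (-3 + 4)**2*(-2*u*9) = 1**2*(-18*u) = 1*(-18*u) = -18*u)
-52*H(32) = -(-936)*32 = -52*(-576) = 29952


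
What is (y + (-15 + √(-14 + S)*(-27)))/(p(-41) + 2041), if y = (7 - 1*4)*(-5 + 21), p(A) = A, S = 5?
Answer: 33/2000 - 81*I/2000 ≈ 0.0165 - 0.0405*I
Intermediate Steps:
y = 48 (y = (7 - 4)*16 = 3*16 = 48)
(y + (-15 + √(-14 + S)*(-27)))/(p(-41) + 2041) = (48 + (-15 + √(-14 + 5)*(-27)))/(-41 + 2041) = (48 + (-15 + √(-9)*(-27)))/2000 = (48 + (-15 + (3*I)*(-27)))*(1/2000) = (48 + (-15 - 81*I))*(1/2000) = (33 - 81*I)*(1/2000) = 33/2000 - 81*I/2000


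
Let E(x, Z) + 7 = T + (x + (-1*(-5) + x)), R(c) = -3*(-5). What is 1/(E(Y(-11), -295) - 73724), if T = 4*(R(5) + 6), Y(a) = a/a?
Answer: -1/73640 ≈ -1.3580e-5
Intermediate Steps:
R(c) = 15
Y(a) = 1
T = 84 (T = 4*(15 + 6) = 4*21 = 84)
E(x, Z) = 82 + 2*x (E(x, Z) = -7 + (84 + (x + (-1*(-5) + x))) = -7 + (84 + (x + (5 + x))) = -7 + (84 + (5 + 2*x)) = -7 + (89 + 2*x) = 82 + 2*x)
1/(E(Y(-11), -295) - 73724) = 1/((82 + 2*1) - 73724) = 1/((82 + 2) - 73724) = 1/(84 - 73724) = 1/(-73640) = -1/73640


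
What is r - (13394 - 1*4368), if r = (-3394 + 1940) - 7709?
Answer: -18189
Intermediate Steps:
r = -9163 (r = -1454 - 7709 = -9163)
r - (13394 - 1*4368) = -9163 - (13394 - 1*4368) = -9163 - (13394 - 4368) = -9163 - 1*9026 = -9163 - 9026 = -18189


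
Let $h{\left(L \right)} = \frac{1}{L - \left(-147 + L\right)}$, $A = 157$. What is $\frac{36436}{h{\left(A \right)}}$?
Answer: $5356092$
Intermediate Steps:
$h{\left(L \right)} = \frac{1}{147}$
$\frac{36436}{h{\left(A \right)}} = 36436 \frac{1}{\frac{1}{147}} = 36436 \cdot 147 = 5356092$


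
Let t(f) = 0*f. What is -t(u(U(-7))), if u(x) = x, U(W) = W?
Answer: 0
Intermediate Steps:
t(f) = 0
-t(u(U(-7))) = -1*0 = 0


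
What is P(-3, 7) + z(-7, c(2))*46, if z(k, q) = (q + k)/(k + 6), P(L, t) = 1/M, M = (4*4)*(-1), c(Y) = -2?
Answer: 6623/16 ≈ 413.94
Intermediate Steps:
M = -16 (M = 16*(-1) = -16)
P(L, t) = -1/16 (P(L, t) = 1/(-16) = -1/16)
z(k, q) = (k + q)/(6 + k)
P(-3, 7) + z(-7, c(2))*46 = -1/16 + ((-7 - 2)/(6 - 7))*46 = -1/16 + (-9/(-1))*46 = -1/16 - 1*(-9)*46 = -1/16 + 9*46 = -1/16 + 414 = 6623/16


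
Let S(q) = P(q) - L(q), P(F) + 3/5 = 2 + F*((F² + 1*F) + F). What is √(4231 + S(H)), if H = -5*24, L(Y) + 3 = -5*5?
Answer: I*√42373490/5 ≈ 1301.9*I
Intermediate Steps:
P(F) = 7/5 + F*(F² + 2*F) (P(F) = -⅗ + (2 + F*((F² + 1*F) + F)) = -⅗ + (2 + F*((F² + F) + F)) = -⅗ + (2 + F*((F + F²) + F)) = -⅗ + (2 + F*(F² + 2*F)) = 7/5 + F*(F² + 2*F))
L(Y) = -28 (L(Y) = -3 - 5*5 = -3 - 25 = -28)
H = -120
S(q) = 147/5 + q³ + 2*q² (S(q) = (7/5 + q³ + 2*q²) - 1*(-28) = (7/5 + q³ + 2*q²) + 28 = 147/5 + q³ + 2*q²)
√(4231 + S(H)) = √(4231 + (147/5 + (-120)³ + 2*(-120)²)) = √(4231 + (147/5 - 1728000 + 2*14400)) = √(4231 + (147/5 - 1728000 + 28800)) = √(4231 - 8495853/5) = √(-8474698/5) = I*√42373490/5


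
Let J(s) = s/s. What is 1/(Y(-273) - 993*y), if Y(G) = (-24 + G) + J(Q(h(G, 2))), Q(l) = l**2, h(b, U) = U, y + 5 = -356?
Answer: 1/358177 ≈ 2.7919e-6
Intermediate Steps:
y = -361 (y = -5 - 356 = -361)
J(s) = 1
Y(G) = -23 + G (Y(G) = (-24 + G) + 1 = -23 + G)
1/(Y(-273) - 993*y) = 1/((-23 - 273) - 993*(-361)) = 1/(-296 + 358473) = 1/358177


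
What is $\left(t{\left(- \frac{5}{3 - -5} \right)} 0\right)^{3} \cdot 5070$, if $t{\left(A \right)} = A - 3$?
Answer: $0$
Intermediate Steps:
$t{\left(A \right)} = -3 + A$
$\left(t{\left(- \frac{5}{3 - -5} \right)} 0\right)^{3} \cdot 5070 = \left(\left(-3 - \frac{5}{3 - -5}\right) 0\right)^{3} \cdot 5070 = \left(\left(-3 - \frac{5}{3 + 5}\right) 0\right)^{3} \cdot 5070 = \left(\left(-3 - \frac{5}{8}\right) 0\right)^{3} \cdot 5070 = \left(\left(- \frac{29}{8}\right) 0\right)^{3} \cdot 5070 = 0^{3} \cdot 5070 = 0 \cdot 5070 = 0$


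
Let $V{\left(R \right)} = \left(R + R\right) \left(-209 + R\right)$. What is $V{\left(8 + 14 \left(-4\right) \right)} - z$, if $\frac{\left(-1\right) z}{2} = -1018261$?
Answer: $-2011850$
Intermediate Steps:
$z = 2036522$ ($z = \left(-2\right) \left(-1018261\right) = 2036522$)
$V{\left(R \right)} = 2 R \left(-209 + R\right)$
$V{\left(8 + 14 \left(-4\right) \right)} - z = 2 \left(8 + 14 \left(-4\right)\right) \left(-209 + \left(8 + 14 \left(-4\right)\right)\right) - 2036522 = 2 \left(8 - 56\right) \left(-209 + \left(8 - 56\right)\right) - 2036522 = 2 \left(-48\right) \left(-209 - 48\right) - 2036522 = 2 \left(-48\right) \left(-257\right) - 2036522 = 24672 - 2036522 = -2011850$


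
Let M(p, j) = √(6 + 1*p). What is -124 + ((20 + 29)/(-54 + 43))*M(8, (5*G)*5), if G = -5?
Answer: -124 - 49*√14/11 ≈ -140.67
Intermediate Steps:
M(p, j) = √(6 + p)
-124 + ((20 + 29)/(-54 + 43))*M(8, (5*G)*5) = -124 + ((20 + 29)/(-54 + 43))*√(6 + 8) = -124 + (49/(-11))*√14 = -124 + (49*(-1/11))*√14 = -124 - 49*√14/11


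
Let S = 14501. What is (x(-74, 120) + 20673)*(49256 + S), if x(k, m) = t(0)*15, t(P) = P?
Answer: 1318048461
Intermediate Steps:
x(k, m) = 0 (x(k, m) = 0*15 = 0)
(x(-74, 120) + 20673)*(49256 + S) = (0 + 20673)*(49256 + 14501) = 20673*63757 = 1318048461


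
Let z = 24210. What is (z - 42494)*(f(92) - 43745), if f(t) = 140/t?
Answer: 18395532400/23 ≈ 7.9981e+8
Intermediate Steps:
(z - 42494)*(f(92) - 43745) = (24210 - 42494)*(140/92 - 43745) = -18284*(140*(1/92) - 43745) = -18284*(35/23 - 43745) = -18284*(-1006100/23) = 18395532400/23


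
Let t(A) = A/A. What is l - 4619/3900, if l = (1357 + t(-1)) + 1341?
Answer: 10521481/3900 ≈ 2697.8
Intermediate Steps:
t(A) = 1
l = 2699 (l = (1357 + 1) + 1341 = 1358 + 1341 = 2699)
l - 4619/3900 = 2699 - 4619/3900 = 10521481/3900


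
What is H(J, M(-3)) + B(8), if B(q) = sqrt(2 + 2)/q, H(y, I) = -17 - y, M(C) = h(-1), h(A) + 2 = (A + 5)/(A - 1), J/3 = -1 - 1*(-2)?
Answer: -79/4 ≈ -19.750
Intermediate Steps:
J = 3 (J = 3*(-1 - 1*(-2)) = 3*(-1 + 2) = 3*1 = 3)
h(A) = -2 + (5 + A)/(-1 + A) (h(A) = -2 + (A + 5)/(A - 1) = -2 + (5 + A)/(-1 + A))
M(C) = -4 (M(C) = (7 - 1*(-1))/(-1 - 1) = (7 + 1)/(-2) = -1/2*8 = -4)
B(q) = 2/q (B(q) = sqrt(4)/q = 2/q)
H(J, M(-3)) + B(8) = (-17 - 1*3) + 2/8 = (-17 - 3) + 2*(1/8) = -20 + 1/4 = -79/4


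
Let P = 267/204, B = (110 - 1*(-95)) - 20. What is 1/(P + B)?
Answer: 68/12669 ≈ 0.0053674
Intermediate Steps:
B = 185 (B = (110 + 95) - 20 = 205 - 20 = 185)
P = 89/68 (P = 267*(1/204) = 89/68 ≈ 1.3088)
1/(P + B) = 1/(89/68 + 185) = 1/(12669/68) = 68/12669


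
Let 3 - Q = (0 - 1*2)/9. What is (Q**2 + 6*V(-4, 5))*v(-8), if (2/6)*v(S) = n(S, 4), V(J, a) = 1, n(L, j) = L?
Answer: -10616/27 ≈ -393.19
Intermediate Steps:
v(S) = 3*S
Q = 29/9 (Q = 3 - (0 - 1*2)/9 = 3 - (0 - 2)/9 = 3 - (-2)/9 = 3 - 1*(-2/9) = 3 + 2/9 = 29/9 ≈ 3.2222)
(Q**2 + 6*V(-4, 5))*v(-8) = ((29/9)**2 + 6*1)*(3*(-8)) = (841/81 + 6)*(-24) = (1327/81)*(-24) = -10616/27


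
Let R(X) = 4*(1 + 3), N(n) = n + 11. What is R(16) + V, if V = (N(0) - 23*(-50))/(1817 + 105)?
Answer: 31913/1922 ≈ 16.604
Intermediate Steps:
N(n) = 11 + n
R(X) = 16 (R(X) = 4*4 = 16)
V = 1161/1922 (V = ((11 + 0) - 23*(-50))/(1817 + 105) = (11 + 1150)/1922 = 1161*(1/1922) = 1161/1922 ≈ 0.60406)
R(16) + V = 16 + 1161/1922 = 31913/1922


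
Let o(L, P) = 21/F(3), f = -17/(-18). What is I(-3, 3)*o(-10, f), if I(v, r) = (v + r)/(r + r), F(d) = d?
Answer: 0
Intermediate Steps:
f = 17/18 (f = -17*(-1/18) = 17/18 ≈ 0.94444)
o(L, P) = 7 (o(L, P) = 21/3 = 21*(⅓) = 7)
I(v, r) = (r + v)/(2*r) (I(v, r) = (r + v)/((2*r)) = (r + v)*(1/(2*r)) = (r + v)/(2*r))
I(-3, 3)*o(-10, f) = ((½)*(3 - 3)/3)*7 = ((½)*(⅓)*0)*7 = 0*7 = 0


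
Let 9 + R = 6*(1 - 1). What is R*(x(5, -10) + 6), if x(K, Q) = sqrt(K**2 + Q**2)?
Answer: -54 - 45*sqrt(5) ≈ -154.62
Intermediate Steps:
R = -9 (R = -9 + 6*(1 - 1) = -9 + 6*0 = -9 + 0 = -9)
R*(x(5, -10) + 6) = -9*(sqrt(5**2 + (-10)**2) + 6) = -9*(sqrt(25 + 100) + 6) = -9*(sqrt(125) + 6) = -9*(5*sqrt(5) + 6) = -9*(6 + 5*sqrt(5)) = -54 - 45*sqrt(5)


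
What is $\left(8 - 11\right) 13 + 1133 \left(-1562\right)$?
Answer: $-1769785$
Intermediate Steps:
$\left(8 - 11\right) 13 + 1133 \left(-1562\right) = \left(-3\right) 13 - 1769746 = -39 - 1769746 = -1769785$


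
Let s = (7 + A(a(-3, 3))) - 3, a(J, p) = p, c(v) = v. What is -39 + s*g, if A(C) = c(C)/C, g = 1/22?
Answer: -853/22 ≈ -38.773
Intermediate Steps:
g = 1/22 ≈ 0.045455
A(C) = 1 (A(C) = C/C = 1)
s = 5 (s = (7 + 1) - 3 = 8 - 3 = 5)
-39 + s*g = -39 + 5*(1/22) = -39 + 5/22 = -853/22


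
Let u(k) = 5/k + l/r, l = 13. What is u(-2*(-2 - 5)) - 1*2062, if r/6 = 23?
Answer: -995728/483 ≈ -2061.5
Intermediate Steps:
r = 138 (r = 6*23 = 138)
u(k) = 13/138 + 5/k (u(k) = 5/k + 13/138 = 13/138 + 5/k)
u(-2*(-2 - 5)) - 1*2062 = (13/138 + 5/((-2*(-2 - 5)))) - 1*2062 = (13/138 + 5/((-2*(-7)))) - 2062 = (13/138 + 5/14) - 2062 = 218/483 - 2062 = -995728/483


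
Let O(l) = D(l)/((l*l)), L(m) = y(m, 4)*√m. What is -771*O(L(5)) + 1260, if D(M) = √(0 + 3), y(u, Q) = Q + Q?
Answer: 1260 - 771*√3/320 ≈ 1255.8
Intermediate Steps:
y(u, Q) = 2*Q
D(M) = √3
L(m) = 8*√m (L(m) = (2*4)*√m = 8*√m)
O(l) = √3/l² (O(l) = √3/((l*l)) = √3/(l²) = √3/l²)
-771*O(L(5)) + 1260 = -771*√3/(8*√5)² + 1260 = -771*√3/320 + 1260 = 1260 - 771*√3/320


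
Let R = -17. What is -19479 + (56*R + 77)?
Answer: -20354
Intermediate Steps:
-19479 + (56*R + 77) = -19479 + (56*(-17) + 77) = -19479 + (-952 + 77) = -19479 - 875 = -20354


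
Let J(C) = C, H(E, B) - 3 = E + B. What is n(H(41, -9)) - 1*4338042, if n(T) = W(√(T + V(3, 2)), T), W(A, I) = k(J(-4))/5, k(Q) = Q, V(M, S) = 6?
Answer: -21690214/5 ≈ -4.3380e+6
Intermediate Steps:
H(E, B) = 3 + B + E (H(E, B) = 3 + (E + B) = 3 + (B + E) = 3 + B + E)
W(A, I) = -⅘ (W(A, I) = -4/5 = -4*⅕ = -⅘)
n(T) = -⅘
n(H(41, -9)) - 1*4338042 = -⅘ - 1*4338042 = -⅘ - 4338042 = -21690214/5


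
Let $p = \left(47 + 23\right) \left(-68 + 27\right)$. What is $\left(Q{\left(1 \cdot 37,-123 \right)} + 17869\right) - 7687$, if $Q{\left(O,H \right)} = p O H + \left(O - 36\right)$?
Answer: $13071553$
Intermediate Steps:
$p = -2870$ ($p = 70 \left(-41\right) = -2870$)
$Q{\left(O,H \right)} = -36 + O - 2870 H O$ ($Q{\left(O,H \right)} = - 2870 O H + \left(O - 36\right) = - 2870 H O + \left(-36 + O\right) = -36 + O - 2870 H O$)
$\left(Q{\left(1 \cdot 37,-123 \right)} + 17869\right) - 7687 = \left(\left(-36 + 1 \cdot 37 - - 353010 \cdot 1 \cdot 37\right) + 17869\right) - 7687 = \left(\left(-36 + 37 - \left(-353010\right) 37\right) + 17869\right) - 7687 = \left(\left(-36 + 37 + 13061370\right) + 17869\right) - 7687 = \left(13061371 + 17869\right) - 7687 = 13079240 - 7687 = 13071553$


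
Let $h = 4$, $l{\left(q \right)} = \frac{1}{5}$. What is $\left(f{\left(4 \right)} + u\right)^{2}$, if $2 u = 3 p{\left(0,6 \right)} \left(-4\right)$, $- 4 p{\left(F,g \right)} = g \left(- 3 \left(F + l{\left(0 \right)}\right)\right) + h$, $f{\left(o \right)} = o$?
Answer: $\frac{529}{25} \approx 21.16$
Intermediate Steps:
$l{\left(q \right)} = \frac{1}{5}$
$p{\left(F,g \right)} = -1 - \frac{g \left(- \frac{3}{5} - 3 F\right)}{4}$ ($p{\left(F,g \right)} = - \frac{g \left(- 3 \left(F + \frac{1}{5}\right)\right) + 4}{4} = - \frac{g \left(- 3 \left(\frac{1}{5} + F\right)\right) + 4}{4} = - \frac{g \left(- \frac{3}{5} - 3 F\right) + 4}{4} = - \frac{4 + g \left(- \frac{3}{5} - 3 F\right)}{4} = -1 - \frac{g \left(- \frac{3}{5} - 3 F\right)}{4}$)
$u = \frac{3}{5}$ ($u = \frac{3 \left(-1 + \frac{3}{20} \cdot 6 + \frac{3}{4} \cdot 0 \cdot 6\right) \left(-4\right)}{2} = \frac{3 \left(-1 + \frac{9}{10} + 0\right) \left(-4\right)}{2} = \frac{3 \left(- \frac{1}{10}\right) \left(-4\right)}{2} = \frac{\left(- \frac{3}{10}\right) \left(-4\right)}{2} = \frac{1}{2} \cdot \frac{6}{5} = \frac{3}{5} \approx 0.6$)
$\left(f{\left(4 \right)} + u\right)^{2} = \left(4 + \frac{3}{5}\right)^{2} = \left(\frac{23}{5}\right)^{2} = \frac{529}{25}$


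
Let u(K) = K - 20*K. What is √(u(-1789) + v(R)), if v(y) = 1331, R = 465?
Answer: 29*√42 ≈ 187.94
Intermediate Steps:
u(K) = -19*K
√(u(-1789) + v(R)) = √(-19*(-1789) + 1331) = √(33991 + 1331) = √35322 = 29*√42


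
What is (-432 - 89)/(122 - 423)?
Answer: 521/301 ≈ 1.7309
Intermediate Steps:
(-432 - 89)/(122 - 423) = -521/(-301) = -521*(-1/301) = 521/301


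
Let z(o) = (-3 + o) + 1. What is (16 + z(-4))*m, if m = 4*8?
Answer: 320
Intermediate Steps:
z(o) = -2 + o
m = 32
(16 + z(-4))*m = (16 + (-2 - 4))*32 = (16 - 6)*32 = 10*32 = 320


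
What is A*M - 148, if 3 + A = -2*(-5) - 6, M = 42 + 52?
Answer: -54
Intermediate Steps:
M = 94
A = 1 (A = -3 + (-2*(-5) - 6) = -3 + (10 - 6) = -3 + 4 = 1)
A*M - 148 = 1*94 - 148 = 94 - 148 = -54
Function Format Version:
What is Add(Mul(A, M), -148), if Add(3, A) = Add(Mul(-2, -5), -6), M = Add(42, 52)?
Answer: -54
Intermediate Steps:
M = 94
A = 1 (A = Add(-3, Add(Mul(-2, -5), -6)) = Add(-3, Add(10, -6)) = Add(-3, 4) = 1)
Add(Mul(A, M), -148) = Add(Mul(1, 94), -148) = Add(94, -148) = -54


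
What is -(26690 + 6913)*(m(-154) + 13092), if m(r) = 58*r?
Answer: -139788480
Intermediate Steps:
-(26690 + 6913)*(m(-154) + 13092) = -(26690 + 6913)*(58*(-154) + 13092) = -33603*(-8932 + 13092) = -33603*4160 = -1*139788480 = -139788480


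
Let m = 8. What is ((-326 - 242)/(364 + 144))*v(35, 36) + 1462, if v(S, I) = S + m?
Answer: 179568/127 ≈ 1413.9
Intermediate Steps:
v(S, I) = 8 + S (v(S, I) = S + 8 = 8 + S)
((-326 - 242)/(364 + 144))*v(35, 36) + 1462 = ((-326 - 242)/(364 + 144))*(8 + 35) + 1462 = -568/508*43 + 1462 = -568*1/508*43 + 1462 = -142/127*43 + 1462 = -6106/127 + 1462 = 179568/127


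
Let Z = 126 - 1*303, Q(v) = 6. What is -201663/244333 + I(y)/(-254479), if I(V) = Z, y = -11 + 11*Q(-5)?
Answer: -51275751636/62177617507 ≈ -0.82467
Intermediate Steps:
y = 55 (y = -11 + 11*6 = -11 + 66 = 55)
Z = -177 (Z = 126 - 303 = -177)
I(V) = -177
-201663/244333 + I(y)/(-254479) = -201663/244333 - 177/(-254479) = -201663*1/244333 - 177*(-1/254479) = -201663/244333 + 177/254479 = -51275751636/62177617507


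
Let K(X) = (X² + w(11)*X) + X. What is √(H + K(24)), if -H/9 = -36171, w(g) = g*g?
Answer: 13*√1947 ≈ 573.62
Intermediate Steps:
w(g) = g²
H = 325539 (H = -9*(-36171) = 325539)
K(X) = X² + 122*X (K(X) = (X² + 11²*X) + X = (X² + 121*X) + X = X² + 122*X)
√(H + K(24)) = √(325539 + 24*(122 + 24)) = √(325539 + 24*146) = √(325539 + 3504) = √329043 = 13*√1947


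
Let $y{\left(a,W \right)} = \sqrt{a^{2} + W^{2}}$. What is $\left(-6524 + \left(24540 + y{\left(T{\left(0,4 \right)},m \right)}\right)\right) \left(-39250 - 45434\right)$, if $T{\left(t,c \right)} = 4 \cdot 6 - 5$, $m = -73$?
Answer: $-1525666944 - 84684 \sqrt{5690} \approx -1.5321 \cdot 10^{9}$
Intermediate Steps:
$T{\left(t,c \right)} = 19$ ($T{\left(t,c \right)} = 24 - 5 = 19$)
$y{\left(a,W \right)} = \sqrt{W^{2} + a^{2}}$
$\left(-6524 + \left(24540 + y{\left(T{\left(0,4 \right)},m \right)}\right)\right) \left(-39250 - 45434\right) = \left(-6524 + \left(24540 + \sqrt{\left(-73\right)^{2} + 19^{2}}\right)\right) \left(-39250 - 45434\right) = \left(-6524 + \left(24540 + \sqrt{5329 + 361}\right)\right) \left(-84684\right) = \left(-6524 + \left(24540 + \sqrt{5690}\right)\right) \left(-84684\right) = \left(18016 + \sqrt{5690}\right) \left(-84684\right) = -1525666944 - 84684 \sqrt{5690}$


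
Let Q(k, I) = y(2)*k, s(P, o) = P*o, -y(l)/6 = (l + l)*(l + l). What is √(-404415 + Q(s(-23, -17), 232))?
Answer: I*√441951 ≈ 664.79*I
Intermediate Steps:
y(l) = -24*l² (y(l) = -6*(l + l)*(l + l) = -6*2*l*2*l = -24*l²)
Q(k, I) = -96*k (Q(k, I) = (-24*2²)*k = (-24*4)*k = -96*k)
√(-404415 + Q(s(-23, -17), 232)) = √(-404415 - (-2208)*(-17)) = √(-404415 - 96*391) = √(-404415 - 37536) = √(-441951) = I*√441951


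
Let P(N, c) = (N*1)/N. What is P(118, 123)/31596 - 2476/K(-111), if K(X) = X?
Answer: 8692423/389684 ≈ 22.306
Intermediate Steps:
P(N, c) = 1 (P(N, c) = N/N = 1)
P(118, 123)/31596 - 2476/K(-111) = 1/31596 - 2476/(-111) = 1*(1/31596) - 2476*(-1/111) = 1/31596 + 2476/111 = 8692423/389684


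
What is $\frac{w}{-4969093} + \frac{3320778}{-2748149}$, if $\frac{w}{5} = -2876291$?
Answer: $\frac{23021126462441}{13655807958857} \approx 1.6858$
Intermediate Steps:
$w = -14381455$ ($w = 5 \left(-2876291\right) = -14381455$)
$\frac{w}{-4969093} + \frac{3320778}{-2748149} = - \frac{14381455}{-4969093} + \frac{3320778}{-2748149} = \left(-14381455\right) \left(- \frac{1}{4969093}\right) + 3320778 \left(- \frac{1}{2748149}\right) = \frac{14381455}{4969093} - \frac{3320778}{2748149} = \frac{23021126462441}{13655807958857}$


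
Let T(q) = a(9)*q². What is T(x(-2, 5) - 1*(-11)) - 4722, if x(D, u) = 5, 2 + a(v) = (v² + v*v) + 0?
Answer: 36238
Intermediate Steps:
a(v) = -2 + 2*v² (a(v) = -2 + ((v² + v*v) + 0) = -2 + ((v² + v²) + 0) = -2 + (2*v² + 0) = -2 + 2*v²)
T(q) = 160*q² (T(q) = (-2 + 2*9²)*q² = (-2 + 2*81)*q² = (-2 + 162)*q² = 160*q²)
T(x(-2, 5) - 1*(-11)) - 4722 = 160*(5 - 1*(-11))² - 4722 = 160*(5 + 11)² - 4722 = 160*16² - 4722 = 160*256 - 4722 = 40960 - 4722 = 36238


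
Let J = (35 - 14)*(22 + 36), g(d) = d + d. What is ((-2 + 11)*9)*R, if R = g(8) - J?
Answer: -97362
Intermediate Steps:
g(d) = 2*d
J = 1218 (J = 21*58 = 1218)
R = -1202 (R = 2*8 - 1*1218 = 16 - 1218 = -1202)
((-2 + 11)*9)*R = ((-2 + 11)*9)*(-1202) = (9*9)*(-1202) = 81*(-1202) = -97362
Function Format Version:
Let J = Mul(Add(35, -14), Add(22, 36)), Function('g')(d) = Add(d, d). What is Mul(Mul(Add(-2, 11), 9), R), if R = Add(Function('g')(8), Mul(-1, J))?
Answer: -97362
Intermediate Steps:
Function('g')(d) = Mul(2, d)
J = 1218 (J = Mul(21, 58) = 1218)
R = -1202 (R = Add(Mul(2, 8), Mul(-1, 1218)) = Add(16, -1218) = -1202)
Mul(Mul(Add(-2, 11), 9), R) = Mul(Mul(Add(-2, 11), 9), -1202) = Mul(Mul(9, 9), -1202) = Mul(81, -1202) = -97362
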